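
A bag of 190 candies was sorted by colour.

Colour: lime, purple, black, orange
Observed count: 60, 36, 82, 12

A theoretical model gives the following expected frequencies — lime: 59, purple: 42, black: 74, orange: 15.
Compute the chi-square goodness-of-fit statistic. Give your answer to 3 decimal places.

2.339

cat         O        E   (O−E)²/E
lime       60       59     0.0169
purple     36       42     0.8571
black      82       74     0.8649
orange     12       15     0.6000
Sum = 2.339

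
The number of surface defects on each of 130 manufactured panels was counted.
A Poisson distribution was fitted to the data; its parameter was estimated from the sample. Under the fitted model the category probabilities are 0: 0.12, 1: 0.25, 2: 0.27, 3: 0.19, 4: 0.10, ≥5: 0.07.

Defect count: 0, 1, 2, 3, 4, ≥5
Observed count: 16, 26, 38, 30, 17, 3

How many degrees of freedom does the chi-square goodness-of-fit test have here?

4

There are k = 6 categories and 1 parameter estimated from the data, so df = 6 − 1 − 1 = 4.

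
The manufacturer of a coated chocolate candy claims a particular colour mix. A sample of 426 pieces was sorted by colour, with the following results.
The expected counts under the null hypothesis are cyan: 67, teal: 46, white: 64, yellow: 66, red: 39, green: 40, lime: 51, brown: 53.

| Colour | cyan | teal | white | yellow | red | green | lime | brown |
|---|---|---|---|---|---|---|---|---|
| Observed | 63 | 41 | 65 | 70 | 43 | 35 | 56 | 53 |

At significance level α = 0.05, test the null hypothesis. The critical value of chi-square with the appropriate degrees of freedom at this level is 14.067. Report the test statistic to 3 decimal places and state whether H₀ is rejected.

2.566; do not reject

cat         O        E   (O−E)²/E
cyan       63       67     0.2388
teal       41       46     0.5435
white      65       64     0.0156
yellow     70       66     0.2424
red        43       39     0.4103
green      35       40     0.6250
lime       56       51     0.4902
brown      53       53     0.0000
Sum = 2.566
df = 7. Since 2.566 < 14.067, we do not reject H₀.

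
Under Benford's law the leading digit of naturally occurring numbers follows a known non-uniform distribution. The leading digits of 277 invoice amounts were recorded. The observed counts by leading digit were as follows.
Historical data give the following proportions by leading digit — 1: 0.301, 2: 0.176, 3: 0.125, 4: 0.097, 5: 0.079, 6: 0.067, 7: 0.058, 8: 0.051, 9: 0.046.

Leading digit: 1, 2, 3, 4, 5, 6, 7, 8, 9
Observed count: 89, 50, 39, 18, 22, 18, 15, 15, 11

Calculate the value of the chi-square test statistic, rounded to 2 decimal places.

Expected counts E_i = n·p_i: 277×0.301 = 83.377, 277×0.176 = 48.752, 277×0.125 = 34.625, 277×0.097 = 26.869, 277×0.079 = 21.883, 277×0.067 = 18.559, 277×0.058 = 16.066, 277×0.051 = 14.127, 277×0.046 = 12.742.
cat         O        E   (O−E)²/E
1          89   83.377      0.379
2          50   48.752      0.032
3          39   34.625      0.553
4          18   26.869      2.928
5          22   21.883      0.001
6          18   18.559      0.017
7          15   16.066      0.071
8          15   14.127      0.054
9          11   12.742      0.238
Sum = 4.27

4.27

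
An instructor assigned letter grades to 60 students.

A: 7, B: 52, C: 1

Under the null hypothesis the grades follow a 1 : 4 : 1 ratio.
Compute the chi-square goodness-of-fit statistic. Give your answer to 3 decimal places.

Ratio total = 6. Expected counts: 60×1/6 = 10, 60×4/6 = 40, 60×1/6 = 10.
χ² = (7−10)²/10 + (52−40)²/40 + (1−10)²/10
   = 0.9000 + 3.6000 + 8.1000
Sum = 12.600

12.600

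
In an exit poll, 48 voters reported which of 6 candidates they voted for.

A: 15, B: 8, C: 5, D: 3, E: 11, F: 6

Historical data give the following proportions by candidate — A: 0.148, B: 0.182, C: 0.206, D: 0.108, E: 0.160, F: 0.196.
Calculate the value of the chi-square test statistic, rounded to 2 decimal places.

Expected counts E_i = n·p_i: 48×0.148 = 7.104, 48×0.182 = 8.736, 48×0.206 = 9.888, 48×0.108 = 5.184, 48×0.160 = 7.68, 48×0.196 = 9.408.
cat         O        E   (O−E)²/E
A          15    7.104      8.776
B           8    8.736      0.062
C           5    9.888      2.416
D           3    5.184      0.920
E          11     7.68      1.435
F           6    9.408      1.235
Sum = 14.84

14.84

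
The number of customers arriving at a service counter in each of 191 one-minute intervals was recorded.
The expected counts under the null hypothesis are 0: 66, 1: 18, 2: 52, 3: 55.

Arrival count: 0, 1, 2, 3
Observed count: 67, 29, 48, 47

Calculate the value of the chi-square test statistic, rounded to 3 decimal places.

χ² = (67−66)²/66 + (29−18)²/18 + (48−52)²/52 + (47−55)²/55
   = 0.0152 + 6.7222 + 0.3077 + 1.1636
Sum = 8.209

8.209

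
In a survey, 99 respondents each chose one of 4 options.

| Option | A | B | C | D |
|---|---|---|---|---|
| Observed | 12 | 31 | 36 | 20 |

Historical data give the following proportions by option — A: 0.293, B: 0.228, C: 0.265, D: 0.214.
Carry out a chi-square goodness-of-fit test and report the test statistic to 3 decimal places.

16.819

Expected counts E_i = n·p_i: 99×0.293 = 29.007, 99×0.228 = 22.572, 99×0.265 = 26.235, 99×0.214 = 21.186.
cat         O        E   (O−E)²/E
A          12   29.007     9.9713
B          31   22.572     3.1469
C          36   26.235     3.6347
D          20   21.186     0.0664
Sum = 16.819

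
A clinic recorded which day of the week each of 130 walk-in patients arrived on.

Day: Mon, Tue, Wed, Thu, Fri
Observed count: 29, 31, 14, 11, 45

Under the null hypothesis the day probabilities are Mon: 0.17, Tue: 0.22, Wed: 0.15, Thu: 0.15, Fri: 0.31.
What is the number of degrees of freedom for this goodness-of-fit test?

4

There are k = 5 categories and no parameters were estimated from the data, so df = 5 − 1 = 4.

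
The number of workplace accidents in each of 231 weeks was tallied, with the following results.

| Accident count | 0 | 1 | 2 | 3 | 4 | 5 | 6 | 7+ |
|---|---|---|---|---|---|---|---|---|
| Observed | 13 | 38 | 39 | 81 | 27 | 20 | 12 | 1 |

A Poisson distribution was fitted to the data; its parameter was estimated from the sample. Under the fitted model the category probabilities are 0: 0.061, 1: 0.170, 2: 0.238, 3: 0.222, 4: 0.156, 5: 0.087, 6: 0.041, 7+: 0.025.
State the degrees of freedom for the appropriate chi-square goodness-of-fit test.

There are k = 8 categories and 1 parameter estimated from the data, so df = 8 − 1 − 1 = 6.

6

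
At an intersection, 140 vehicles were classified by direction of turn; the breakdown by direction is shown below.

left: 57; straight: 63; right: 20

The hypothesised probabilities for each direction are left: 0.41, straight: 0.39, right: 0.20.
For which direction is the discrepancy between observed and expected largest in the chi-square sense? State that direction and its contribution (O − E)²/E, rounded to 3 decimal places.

Expected counts E_i = n·p_i: 140×0.41 = 57.4, 140×0.39 = 54.6, 140×0.20 = 28.
left: (57 − 57.4)²/57.4 = 0.16/57.4 = 0.0028
straight: (63 − 54.6)²/54.6 = 70.56/54.6 = 1.2923
right: (20 − 28)²/28 = 64/28 = 2.2857
The largest term is for right: 2.286.

right, 2.286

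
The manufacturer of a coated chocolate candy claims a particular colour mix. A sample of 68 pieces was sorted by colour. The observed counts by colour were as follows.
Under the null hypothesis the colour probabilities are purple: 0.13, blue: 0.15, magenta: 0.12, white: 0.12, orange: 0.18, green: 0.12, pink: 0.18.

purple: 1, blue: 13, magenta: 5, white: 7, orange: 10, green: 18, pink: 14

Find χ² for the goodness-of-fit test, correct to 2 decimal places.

21.64

Expected counts E_i = n·p_i: 68×0.13 = 8.84, 68×0.15 = 10.2, 68×0.12 = 8.16, 68×0.12 = 8.16, 68×0.18 = 12.24, 68×0.12 = 8.16, 68×0.18 = 12.24.
purple: (1 − 8.84)²/8.84 = 61.4656/8.84 = 6.953
blue: (13 − 10.2)²/10.2 = 7.84/10.2 = 0.769
magenta: (5 − 8.16)²/8.16 = 9.9856/8.16 = 1.224
white: (7 − 8.16)²/8.16 = 1.3456/8.16 = 0.165
orange: (10 − 12.24)²/12.24 = 5.0176/12.24 = 0.410
green: (18 − 8.16)²/8.16 = 96.8256/8.16 = 11.866
pink: (14 − 12.24)²/12.24 = 3.0976/12.24 = 0.253
Sum = 21.64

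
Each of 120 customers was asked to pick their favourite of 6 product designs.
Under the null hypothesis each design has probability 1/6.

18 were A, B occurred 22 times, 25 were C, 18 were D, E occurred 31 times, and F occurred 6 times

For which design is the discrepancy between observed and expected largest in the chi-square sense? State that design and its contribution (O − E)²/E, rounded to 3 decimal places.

Expected count for each of the 6 categories: 120/6 = 20.
cat         O        E   (O−E)²/E
A          18       20     0.2000
B          22       20     0.2000
C          25       20     1.2500
D          18       20     0.2000
E          31       20     6.0500
F           6       20     9.8000
The largest term is for F: 9.800.

F, 9.800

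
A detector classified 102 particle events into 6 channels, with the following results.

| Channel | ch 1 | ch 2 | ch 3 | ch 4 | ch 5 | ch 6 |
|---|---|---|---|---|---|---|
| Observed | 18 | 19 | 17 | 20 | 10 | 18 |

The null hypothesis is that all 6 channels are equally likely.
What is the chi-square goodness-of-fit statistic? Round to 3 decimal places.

Expected count for each of the 6 categories: 102/6 = 17.
cat         O        E   (O−E)²/E
ch 1       18       17     0.0588
ch 2       19       17     0.2353
ch 3       17       17     0.0000
ch 4       20       17     0.5294
ch 5       10       17     2.8824
ch 6       18       17     0.0588
Sum = 3.765

3.765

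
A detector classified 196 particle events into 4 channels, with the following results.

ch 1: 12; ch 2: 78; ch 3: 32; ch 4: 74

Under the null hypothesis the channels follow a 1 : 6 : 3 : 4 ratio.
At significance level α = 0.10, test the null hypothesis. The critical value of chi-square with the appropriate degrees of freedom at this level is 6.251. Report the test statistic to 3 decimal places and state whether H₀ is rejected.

Ratio total = 14. Expected counts: 196×1/14 = 14, 196×6/14 = 84, 196×3/14 = 42, 196×4/14 = 56.
ch 1: (12 − 14)²/14 = 4/14 = 0.2857
ch 2: (78 − 84)²/84 = 36/84 = 0.4286
ch 3: (32 − 42)²/42 = 100/42 = 2.3810
ch 4: (74 − 56)²/56 = 324/56 = 5.7857
Sum = 8.881
df = 3. Since 8.881 > 6.251, we reject H₀.

8.881; reject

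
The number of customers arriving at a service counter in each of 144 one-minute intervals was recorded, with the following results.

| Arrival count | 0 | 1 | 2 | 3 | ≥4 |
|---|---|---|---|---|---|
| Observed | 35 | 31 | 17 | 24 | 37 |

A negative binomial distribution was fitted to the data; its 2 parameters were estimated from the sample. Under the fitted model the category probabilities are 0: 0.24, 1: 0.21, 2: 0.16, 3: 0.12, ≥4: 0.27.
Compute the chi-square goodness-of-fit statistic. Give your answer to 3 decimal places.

Expected counts E_i = n·p_i: 144×0.24 = 34.56, 144×0.21 = 30.24, 144×0.16 = 23.04, 144×0.12 = 17.28, 144×0.27 = 38.88.
cat         O        E   (O−E)²/E
0          35    34.56     0.0056
1          31    30.24     0.0191
2          17    23.04     1.5834
3          24    17.28     2.6133
≥4         37    38.88     0.0909
Sum = 4.312

4.312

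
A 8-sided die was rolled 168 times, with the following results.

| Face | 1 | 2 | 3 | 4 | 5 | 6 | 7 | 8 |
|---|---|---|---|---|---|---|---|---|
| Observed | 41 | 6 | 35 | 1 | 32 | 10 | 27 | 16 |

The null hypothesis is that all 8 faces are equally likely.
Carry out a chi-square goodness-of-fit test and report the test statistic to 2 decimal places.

Under H₀ each category has probability 1/8, so each expected count is 168/8 = 21.
cat         O        E   (O−E)²/E
1          41       21     19.048
2           6       21     10.714
3          35       21      9.333
4           1       21     19.048
5          32       21      5.762
6          10       21      5.762
7          27       21      1.714
8          16       21      1.190
Sum = 72.57

72.57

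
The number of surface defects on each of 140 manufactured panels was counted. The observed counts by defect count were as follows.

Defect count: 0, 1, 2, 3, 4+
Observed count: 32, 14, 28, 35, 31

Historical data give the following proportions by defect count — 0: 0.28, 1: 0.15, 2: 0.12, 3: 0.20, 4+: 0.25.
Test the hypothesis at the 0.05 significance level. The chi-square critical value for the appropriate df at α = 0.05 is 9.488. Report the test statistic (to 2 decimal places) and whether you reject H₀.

Expected counts E_i = n·p_i: 140×0.28 = 39.2, 140×0.15 = 21, 140×0.12 = 16.8, 140×0.20 = 28, 140×0.25 = 35.
0: (32 − 39.2)²/39.2 = 51.84/39.2 = 1.322
1: (14 − 21)²/21 = 49/21 = 2.333
2: (28 − 16.8)²/16.8 = 125.44/16.8 = 7.467
3: (35 − 28)²/28 = 49/28 = 1.750
4+: (31 − 35)²/35 = 16/35 = 0.457
Sum = 13.33
df = 4. Since 13.33 > 9.488, we reject H₀.

13.33; reject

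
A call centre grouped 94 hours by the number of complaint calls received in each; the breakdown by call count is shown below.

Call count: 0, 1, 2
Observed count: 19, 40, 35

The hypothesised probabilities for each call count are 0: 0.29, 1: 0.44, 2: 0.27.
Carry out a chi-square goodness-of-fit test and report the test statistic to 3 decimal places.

6.194

Expected counts E_i = n·p_i: 94×0.29 = 27.26, 94×0.44 = 41.36, 94×0.27 = 25.38.
cat         O        E   (O−E)²/E
0          19    27.26     2.5028
1          40    41.36     0.0447
2          35    25.38     3.6464
Sum = 6.194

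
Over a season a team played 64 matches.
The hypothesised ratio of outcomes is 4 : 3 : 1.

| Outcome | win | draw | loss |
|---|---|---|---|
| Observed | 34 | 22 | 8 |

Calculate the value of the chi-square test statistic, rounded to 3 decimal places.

Ratio total = 8. Expected counts: 64×4/8 = 32, 64×3/8 = 24, 64×1/8 = 8.
χ² = (34−32)²/32 + (22−24)²/24 + (8−8)²/8
   = 0.1250 + 0.1667 + 0.0000
Sum = 0.292

0.292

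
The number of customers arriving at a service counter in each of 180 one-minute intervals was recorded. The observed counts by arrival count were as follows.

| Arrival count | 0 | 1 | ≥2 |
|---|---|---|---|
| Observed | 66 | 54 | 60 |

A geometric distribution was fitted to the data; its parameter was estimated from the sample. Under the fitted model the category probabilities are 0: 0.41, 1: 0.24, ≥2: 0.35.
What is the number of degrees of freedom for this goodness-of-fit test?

There are k = 3 categories and 1 parameter estimated from the data, so df = 3 − 1 − 1 = 1.

1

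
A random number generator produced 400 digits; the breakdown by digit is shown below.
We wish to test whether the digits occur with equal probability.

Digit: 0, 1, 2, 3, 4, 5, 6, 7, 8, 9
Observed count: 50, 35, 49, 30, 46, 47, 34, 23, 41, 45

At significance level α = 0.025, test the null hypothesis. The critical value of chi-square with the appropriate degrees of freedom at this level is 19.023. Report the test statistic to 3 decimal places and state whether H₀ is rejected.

18.550; do not reject

Expected count for each of the 10 categories: 400/10 = 40.
χ² = (50−40)²/40 + (35−40)²/40 + (49−40)²/40 + (30−40)²/40 + (46−40)²/40 + (47−40)²/40 + (34−40)²/40 + (23−40)²/40 + (41−40)²/40 + (45−40)²/40
   = 2.5000 + 0.6250 + 2.0250 + 2.5000 + 0.9000 + 1.2250 + 0.9000 + 7.2250 + 0.0250 + 0.6250
Sum = 18.550
df = 9. Since 18.550 < 19.023, we do not reject H₀.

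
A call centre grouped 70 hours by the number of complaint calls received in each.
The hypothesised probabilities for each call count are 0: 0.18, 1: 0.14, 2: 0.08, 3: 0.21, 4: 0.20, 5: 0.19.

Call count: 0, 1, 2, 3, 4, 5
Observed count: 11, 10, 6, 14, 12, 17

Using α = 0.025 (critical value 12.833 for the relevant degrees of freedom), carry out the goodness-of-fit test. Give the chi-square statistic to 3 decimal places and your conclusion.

Expected counts E_i = n·p_i: 70×0.18 = 12.6, 70×0.14 = 9.8, 70×0.08 = 5.6, 70×0.21 = 14.7, 70×0.20 = 14, 70×0.19 = 13.3.
cat         O        E   (O−E)²/E
0          11     12.6     0.2032
1          10      9.8     0.0041
2           6      5.6     0.0286
3          14     14.7     0.0333
4          12       14     0.2857
5          17     13.3     1.0293
Sum = 1.584
df = 5. Since 1.584 < 12.833, we do not reject H₀.

1.584; do not reject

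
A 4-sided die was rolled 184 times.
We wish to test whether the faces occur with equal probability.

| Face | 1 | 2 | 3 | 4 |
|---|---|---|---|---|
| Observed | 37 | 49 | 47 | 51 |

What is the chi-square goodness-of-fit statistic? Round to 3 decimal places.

Under H₀ each category has probability 1/4, so each expected count is 184/4 = 46.
1: (37 − 46)²/46 = 81/46 = 1.7609
2: (49 − 46)²/46 = 9/46 = 0.1957
3: (47 − 46)²/46 = 1/46 = 0.0217
4: (51 − 46)²/46 = 25/46 = 0.5435
Sum = 2.522

2.522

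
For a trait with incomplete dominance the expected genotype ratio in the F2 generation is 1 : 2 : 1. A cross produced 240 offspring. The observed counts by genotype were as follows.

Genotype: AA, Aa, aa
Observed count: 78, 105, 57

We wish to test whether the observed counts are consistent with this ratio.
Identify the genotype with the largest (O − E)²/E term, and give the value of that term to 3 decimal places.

Ratio total = 4. Expected counts: 240×1/4 = 60, 240×2/4 = 120, 240×1/4 = 60.
χ² = (78−60)²/60 + (105−120)²/120 + (57−60)²/60
   = 5.4000 + 1.8750 + 0.1500
The largest term is for AA: 5.400.

AA, 5.400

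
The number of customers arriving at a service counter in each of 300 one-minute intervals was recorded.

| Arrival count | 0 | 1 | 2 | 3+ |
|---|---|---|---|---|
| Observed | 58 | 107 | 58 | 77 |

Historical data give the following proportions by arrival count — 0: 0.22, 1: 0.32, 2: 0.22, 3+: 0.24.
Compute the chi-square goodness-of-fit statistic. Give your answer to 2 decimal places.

3.55

Expected counts E_i = n·p_i: 300×0.22 = 66, 300×0.32 = 96, 300×0.22 = 66, 300×0.24 = 72.
0: (58 − 66)²/66 = 64/66 = 0.970
1: (107 − 96)²/96 = 121/96 = 1.260
2: (58 − 66)²/66 = 64/66 = 0.970
3+: (77 − 72)²/72 = 25/72 = 0.347
Sum = 3.55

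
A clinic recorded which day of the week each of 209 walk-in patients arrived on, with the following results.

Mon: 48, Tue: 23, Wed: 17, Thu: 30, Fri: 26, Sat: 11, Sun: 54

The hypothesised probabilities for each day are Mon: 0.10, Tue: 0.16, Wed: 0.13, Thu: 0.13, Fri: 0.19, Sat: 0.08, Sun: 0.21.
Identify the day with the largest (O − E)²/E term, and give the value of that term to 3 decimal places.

Mon, 35.139

Expected counts E_i = n·p_i: 209×0.10 = 20.9, 209×0.16 = 33.44, 209×0.13 = 27.17, 209×0.13 = 27.17, 209×0.19 = 39.71, 209×0.08 = 16.72, 209×0.21 = 43.89.
cat         O        E   (O−E)²/E
Mon        48     20.9    35.1392
Tue        23    33.44     3.2594
Wed        17    27.17     3.8067
Thu        30    27.17     0.2948
Fri        26    39.71     4.7334
Sat        11    16.72     1.9568
Sun        54    43.89     2.3288
The largest term is for Mon: 35.139.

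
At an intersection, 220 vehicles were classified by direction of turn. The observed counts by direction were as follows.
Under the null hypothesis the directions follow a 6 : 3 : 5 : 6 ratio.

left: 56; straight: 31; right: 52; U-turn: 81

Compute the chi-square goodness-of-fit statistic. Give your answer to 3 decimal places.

5.209

Ratio total = 20. Expected counts: 220×6/20 = 66, 220×3/20 = 33, 220×5/20 = 55, 220×6/20 = 66.
χ² = (56−66)²/66 + (31−33)²/33 + (52−55)²/55 + (81−66)²/66
   = 1.5152 + 0.1212 + 0.1636 + 3.4091
Sum = 5.209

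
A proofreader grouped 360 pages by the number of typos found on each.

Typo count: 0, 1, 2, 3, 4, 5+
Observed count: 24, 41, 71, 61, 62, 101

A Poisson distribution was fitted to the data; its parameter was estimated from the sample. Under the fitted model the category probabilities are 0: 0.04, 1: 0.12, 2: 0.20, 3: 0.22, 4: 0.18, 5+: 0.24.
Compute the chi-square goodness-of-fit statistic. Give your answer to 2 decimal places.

Expected counts E_i = n·p_i: 360×0.04 = 14.4, 360×0.12 = 43.2, 360×0.20 = 72, 360×0.22 = 79.2, 360×0.18 = 64.8, 360×0.24 = 86.4.
cat         O        E   (O−E)²/E
0          24     14.4      6.400
1          41     43.2      0.112
2          71       72      0.014
3          61     79.2      4.182
4          62     64.8      0.121
5+        101     86.4      2.467
Sum = 13.30

13.30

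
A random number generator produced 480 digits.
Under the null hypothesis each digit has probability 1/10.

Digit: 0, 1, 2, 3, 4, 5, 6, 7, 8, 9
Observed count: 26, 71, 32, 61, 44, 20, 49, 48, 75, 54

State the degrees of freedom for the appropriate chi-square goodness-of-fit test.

9

There are k = 10 categories and no parameters were estimated from the data, so df = 10 − 1 = 9.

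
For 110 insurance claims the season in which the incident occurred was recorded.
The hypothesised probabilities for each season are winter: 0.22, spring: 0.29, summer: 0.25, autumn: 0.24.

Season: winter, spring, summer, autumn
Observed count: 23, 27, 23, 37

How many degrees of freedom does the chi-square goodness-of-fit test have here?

3

There are k = 4 categories and no parameters were estimated from the data, so df = 4 − 1 = 3.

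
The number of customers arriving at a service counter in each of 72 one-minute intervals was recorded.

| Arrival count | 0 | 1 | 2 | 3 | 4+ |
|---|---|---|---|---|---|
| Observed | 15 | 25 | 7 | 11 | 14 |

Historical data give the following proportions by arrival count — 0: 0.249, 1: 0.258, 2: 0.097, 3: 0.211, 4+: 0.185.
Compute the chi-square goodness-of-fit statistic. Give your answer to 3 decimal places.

3.891

Expected counts E_i = n·p_i: 72×0.249 = 17.928, 72×0.258 = 18.576, 72×0.097 = 6.984, 72×0.211 = 15.192, 72×0.185 = 13.32.
0: (15 − 17.928)²/17.928 = 8.573184/17.928 = 0.4782
1: (25 − 18.576)²/18.576 = 41.267776/18.576 = 2.2216
2: (7 − 6.984)²/6.984 = 0.000256/6.984 = 0.0000
3: (11 − 15.192)²/15.192 = 17.572864/15.192 = 1.1567
4+: (14 − 13.32)²/13.32 = 0.4624/13.32 = 0.0347
Sum = 3.891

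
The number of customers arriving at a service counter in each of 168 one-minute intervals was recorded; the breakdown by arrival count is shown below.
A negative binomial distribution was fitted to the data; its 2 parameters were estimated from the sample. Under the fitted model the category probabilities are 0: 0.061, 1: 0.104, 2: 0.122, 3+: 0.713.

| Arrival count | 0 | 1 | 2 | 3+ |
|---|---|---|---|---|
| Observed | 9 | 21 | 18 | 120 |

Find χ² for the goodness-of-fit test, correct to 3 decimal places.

Expected counts E_i = n·p_i: 168×0.061 = 10.248, 168×0.104 = 17.472, 168×0.122 = 20.496, 168×0.713 = 119.784.
χ² = (9−10.248)²/10.248 + (21−17.472)²/17.472 + (18−20.496)²/20.496 + (120−119.784)²/119.784
   = 0.1520 + 0.7124 + 0.3040 + 0.0004
Sum = 1.169

1.169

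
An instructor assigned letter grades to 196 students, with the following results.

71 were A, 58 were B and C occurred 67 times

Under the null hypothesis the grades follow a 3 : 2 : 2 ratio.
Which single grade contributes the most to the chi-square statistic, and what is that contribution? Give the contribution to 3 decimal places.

C, 2.161

Ratio total = 7. Expected counts: 196×3/7 = 84, 196×2/7 = 56, 196×2/7 = 56.
χ² = (71−84)²/84 + (58−56)²/56 + (67−56)²/56
   = 2.0119 + 0.0714 + 2.1607
The largest term is for C: 2.161.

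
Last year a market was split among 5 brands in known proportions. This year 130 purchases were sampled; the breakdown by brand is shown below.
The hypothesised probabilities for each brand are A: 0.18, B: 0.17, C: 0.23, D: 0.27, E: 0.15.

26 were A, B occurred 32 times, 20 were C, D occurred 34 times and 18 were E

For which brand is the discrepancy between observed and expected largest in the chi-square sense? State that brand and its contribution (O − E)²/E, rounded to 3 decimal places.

B, 4.435

Expected counts E_i = n·p_i: 130×0.18 = 23.4, 130×0.17 = 22.1, 130×0.23 = 29.9, 130×0.27 = 35.1, 130×0.15 = 19.5.
cat         O        E   (O−E)²/E
A          26     23.4     0.2889
B          32     22.1     4.4348
C          20     29.9     3.2779
D          34     35.1     0.0345
E          18     19.5     0.1154
The largest term is for B: 4.435.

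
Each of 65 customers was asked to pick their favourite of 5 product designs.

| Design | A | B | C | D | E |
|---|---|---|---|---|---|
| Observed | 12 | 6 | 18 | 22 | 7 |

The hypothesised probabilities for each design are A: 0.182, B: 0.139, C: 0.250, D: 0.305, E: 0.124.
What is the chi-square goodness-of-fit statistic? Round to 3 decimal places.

Expected counts E_i = n·p_i: 65×0.182 = 11.83, 65×0.139 = 9.035, 65×0.250 = 16.25, 65×0.305 = 19.825, 65×0.124 = 8.06.
A: (12 − 11.83)²/11.83 = 0.0289/11.83 = 0.0024
B: (6 − 9.035)²/9.035 = 9.211225/9.035 = 1.0195
C: (18 − 16.25)²/16.25 = 3.0625/16.25 = 0.1885
D: (22 − 19.825)²/19.825 = 4.730625/19.825 = 0.2386
E: (7 − 8.06)²/8.06 = 1.1236/8.06 = 0.1394
Sum = 1.588

1.588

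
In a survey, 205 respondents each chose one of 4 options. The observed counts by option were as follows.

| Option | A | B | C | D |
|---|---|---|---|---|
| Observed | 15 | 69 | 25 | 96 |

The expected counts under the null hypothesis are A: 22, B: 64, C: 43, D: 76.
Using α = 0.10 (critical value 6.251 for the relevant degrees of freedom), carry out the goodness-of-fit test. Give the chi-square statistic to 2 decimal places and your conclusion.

15.42; reject

χ² = (15−22)²/22 + (69−64)²/64 + (25−43)²/43 + (96−76)²/76
   = 2.227 + 0.391 + 7.535 + 5.263
Sum = 15.42
df = 3. Since 15.42 > 6.251, we reject H₀.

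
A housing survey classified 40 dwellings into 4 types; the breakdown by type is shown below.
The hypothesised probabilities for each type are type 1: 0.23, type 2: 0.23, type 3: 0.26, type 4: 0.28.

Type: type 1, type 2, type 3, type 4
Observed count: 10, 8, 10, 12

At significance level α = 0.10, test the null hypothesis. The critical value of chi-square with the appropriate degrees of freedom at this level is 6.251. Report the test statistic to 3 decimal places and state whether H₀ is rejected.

0.299; do not reject

Expected counts E_i = n·p_i: 40×0.23 = 9.2, 40×0.23 = 9.2, 40×0.26 = 10.4, 40×0.28 = 11.2.
χ² = (10−9.2)²/9.2 + (8−9.2)²/9.2 + (10−10.4)²/10.4 + (12−11.2)²/11.2
   = 0.0696 + 0.1565 + 0.0154 + 0.0571
Sum = 0.299
df = 3. Since 0.299 < 6.251, we do not reject H₀.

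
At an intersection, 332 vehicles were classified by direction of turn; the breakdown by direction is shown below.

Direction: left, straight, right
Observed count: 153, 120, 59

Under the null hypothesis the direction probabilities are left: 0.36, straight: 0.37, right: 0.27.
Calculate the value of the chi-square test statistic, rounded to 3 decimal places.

Expected counts E_i = n·p_i: 332×0.36 = 119.52, 332×0.37 = 122.84, 332×0.27 = 89.64.
cat           O        E   (O−E)²/E
left        153   119.52     9.3784
straight    120   122.84     0.0657
right        59    89.64    10.4731
Sum = 19.917

19.917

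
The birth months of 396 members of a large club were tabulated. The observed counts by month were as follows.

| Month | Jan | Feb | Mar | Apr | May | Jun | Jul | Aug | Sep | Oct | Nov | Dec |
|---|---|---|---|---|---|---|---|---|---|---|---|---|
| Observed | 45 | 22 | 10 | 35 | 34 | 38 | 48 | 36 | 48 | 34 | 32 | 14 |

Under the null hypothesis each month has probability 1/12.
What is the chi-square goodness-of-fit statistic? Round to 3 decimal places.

Expected count for each of the 12 categories: 396/12 = 33.
Jan: (45 − 33)²/33 = 144/33 = 4.3636
Feb: (22 − 33)²/33 = 121/33 = 3.6667
Mar: (10 − 33)²/33 = 529/33 = 16.0303
Apr: (35 − 33)²/33 = 4/33 = 0.1212
May: (34 − 33)²/33 = 1/33 = 0.0303
Jun: (38 − 33)²/33 = 25/33 = 0.7576
Jul: (48 − 33)²/33 = 225/33 = 6.8182
Aug: (36 − 33)²/33 = 9/33 = 0.2727
Sep: (48 − 33)²/33 = 225/33 = 6.8182
Oct: (34 − 33)²/33 = 1/33 = 0.0303
Nov: (32 − 33)²/33 = 1/33 = 0.0303
Dec: (14 − 33)²/33 = 361/33 = 10.9394
Sum = 49.879

49.879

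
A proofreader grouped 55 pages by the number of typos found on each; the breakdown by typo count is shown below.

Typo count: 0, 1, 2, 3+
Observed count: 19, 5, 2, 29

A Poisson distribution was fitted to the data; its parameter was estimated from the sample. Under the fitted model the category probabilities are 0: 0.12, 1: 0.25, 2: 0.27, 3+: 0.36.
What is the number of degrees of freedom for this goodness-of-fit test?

There are k = 4 categories and 1 parameter estimated from the data, so df = 4 − 1 − 1 = 2.

2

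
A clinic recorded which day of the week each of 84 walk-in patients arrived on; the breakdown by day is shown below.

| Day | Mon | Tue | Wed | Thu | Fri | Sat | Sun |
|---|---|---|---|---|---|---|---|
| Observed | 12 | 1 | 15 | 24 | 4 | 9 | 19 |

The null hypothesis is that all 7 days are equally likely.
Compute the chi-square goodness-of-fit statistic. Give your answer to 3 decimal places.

33.000

Expected count for each of the 7 categories: 84/7 = 12.
χ² = (12−12)²/12 + (1−12)²/12 + (15−12)²/12 + (24−12)²/12 + (4−12)²/12 + (9−12)²/12 + (19−12)²/12
   = 0.0000 + 10.0833 + 0.7500 + 12.0000 + 5.3333 + 0.7500 + 4.0833
Sum = 33.000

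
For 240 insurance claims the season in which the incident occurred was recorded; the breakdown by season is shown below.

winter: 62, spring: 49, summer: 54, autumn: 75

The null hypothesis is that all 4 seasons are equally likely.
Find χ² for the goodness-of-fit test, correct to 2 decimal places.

6.43

Under H₀ each category has probability 1/4, so each expected count is 240/4 = 60.
χ² = (62−60)²/60 + (49−60)²/60 + (54−60)²/60 + (75−60)²/60
   = 0.067 + 2.017 + 0.600 + 3.750
Sum = 6.43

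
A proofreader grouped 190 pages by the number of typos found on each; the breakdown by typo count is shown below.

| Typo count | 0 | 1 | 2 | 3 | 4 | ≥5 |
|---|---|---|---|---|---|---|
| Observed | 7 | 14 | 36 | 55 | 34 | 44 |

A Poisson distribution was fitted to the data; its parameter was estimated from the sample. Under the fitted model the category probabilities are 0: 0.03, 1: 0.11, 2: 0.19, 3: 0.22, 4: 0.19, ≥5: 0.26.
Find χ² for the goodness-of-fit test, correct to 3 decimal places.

Expected counts E_i = n·p_i: 190×0.03 = 5.7, 190×0.11 = 20.9, 190×0.19 = 36.1, 190×0.22 = 41.8, 190×0.19 = 36.1, 190×0.26 = 49.4.
0: (7 − 5.7)²/5.7 = 1.69/5.7 = 0.2965
1: (14 − 20.9)²/20.9 = 47.61/20.9 = 2.2780
2: (36 − 36.1)²/36.1 = 0.01/36.1 = 0.0003
3: (55 − 41.8)²/41.8 = 174.24/41.8 = 4.1684
4: (34 − 36.1)²/36.1 = 4.41/36.1 = 0.1222
≥5: (44 − 49.4)²/49.4 = 29.16/49.4 = 0.5903
Sum = 7.456

7.456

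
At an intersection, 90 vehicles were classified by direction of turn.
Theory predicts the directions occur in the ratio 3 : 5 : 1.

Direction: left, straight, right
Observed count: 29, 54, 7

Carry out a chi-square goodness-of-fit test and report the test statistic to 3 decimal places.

Ratio total = 9. Expected counts: 90×3/9 = 30, 90×5/9 = 50, 90×1/9 = 10.
cat           O        E   (O−E)²/E
left         29       30     0.0333
straight     54       50     0.3200
right         7       10     0.9000
Sum = 1.253

1.253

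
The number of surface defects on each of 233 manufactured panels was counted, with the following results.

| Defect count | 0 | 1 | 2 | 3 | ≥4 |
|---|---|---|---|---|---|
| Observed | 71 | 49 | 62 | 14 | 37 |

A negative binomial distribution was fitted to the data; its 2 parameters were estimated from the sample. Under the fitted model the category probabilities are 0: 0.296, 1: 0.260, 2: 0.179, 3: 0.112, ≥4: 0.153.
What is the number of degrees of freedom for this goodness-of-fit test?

There are k = 5 categories and 2 parameters estimated from the data, so df = 5 − 1 − 2 = 2.

2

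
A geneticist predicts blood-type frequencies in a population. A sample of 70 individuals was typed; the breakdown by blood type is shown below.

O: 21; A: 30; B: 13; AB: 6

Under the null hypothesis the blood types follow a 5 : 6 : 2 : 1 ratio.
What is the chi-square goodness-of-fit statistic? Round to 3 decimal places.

1.740

Ratio total = 14. Expected counts: 70×5/14 = 25, 70×6/14 = 30, 70×2/14 = 10, 70×1/14 = 5.
χ² = (21−25)²/25 + (30−30)²/30 + (13−10)²/10 + (6−5)²/5
   = 0.6400 + 0.0000 + 0.9000 + 0.2000
Sum = 1.740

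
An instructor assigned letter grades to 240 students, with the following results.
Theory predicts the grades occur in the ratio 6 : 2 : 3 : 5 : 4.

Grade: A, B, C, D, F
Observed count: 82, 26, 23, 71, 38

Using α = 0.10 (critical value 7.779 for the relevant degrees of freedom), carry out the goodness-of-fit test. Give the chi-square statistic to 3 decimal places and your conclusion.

10.350; reject

Ratio total = 20. Expected counts: 240×6/20 = 72, 240×2/20 = 24, 240×3/20 = 36, 240×5/20 = 60, 240×4/20 = 48.
cat         O        E   (O−E)²/E
A          82       72     1.3889
B          26       24     0.1667
C          23       36     4.6944
D          71       60     2.0167
F          38       48     2.0833
Sum = 10.350
df = 4. Since 10.350 > 7.779, we reject H₀.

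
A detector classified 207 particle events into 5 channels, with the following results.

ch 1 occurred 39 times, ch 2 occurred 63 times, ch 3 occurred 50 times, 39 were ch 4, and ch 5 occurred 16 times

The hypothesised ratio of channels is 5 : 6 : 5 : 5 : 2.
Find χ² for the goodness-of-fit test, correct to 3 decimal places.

Ratio total = 23. Expected counts: 207×5/23 = 45, 207×6/23 = 54, 207×5/23 = 45, 207×5/23 = 45, 207×2/23 = 18.
ch 1: (39 − 45)²/45 = 36/45 = 0.8000
ch 2: (63 − 54)²/54 = 81/54 = 1.5000
ch 3: (50 − 45)²/45 = 25/45 = 0.5556
ch 4: (39 − 45)²/45 = 36/45 = 0.8000
ch 5: (16 − 18)²/18 = 4/18 = 0.2222
Sum = 3.878

3.878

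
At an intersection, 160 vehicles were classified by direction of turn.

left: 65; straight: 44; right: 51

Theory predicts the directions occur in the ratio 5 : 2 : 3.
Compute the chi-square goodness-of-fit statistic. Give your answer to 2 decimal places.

Ratio total = 10. Expected counts: 160×5/10 = 80, 160×2/10 = 32, 160×3/10 = 48.
cat           O        E   (O−E)²/E
left         65       80      2.813
straight     44       32      4.500
right        51       48      0.188
Sum = 7.50

7.50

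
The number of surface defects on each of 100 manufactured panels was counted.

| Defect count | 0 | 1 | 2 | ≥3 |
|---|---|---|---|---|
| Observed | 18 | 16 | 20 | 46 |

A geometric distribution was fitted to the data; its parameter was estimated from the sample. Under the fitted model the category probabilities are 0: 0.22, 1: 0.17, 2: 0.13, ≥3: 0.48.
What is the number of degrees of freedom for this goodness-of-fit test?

2

There are k = 4 categories and 1 parameter estimated from the data, so df = 4 − 1 − 1 = 2.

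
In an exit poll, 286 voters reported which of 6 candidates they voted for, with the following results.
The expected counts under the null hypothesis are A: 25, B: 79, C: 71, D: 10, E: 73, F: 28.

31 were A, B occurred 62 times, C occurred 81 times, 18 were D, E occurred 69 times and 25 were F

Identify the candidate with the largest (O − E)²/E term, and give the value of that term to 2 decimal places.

cat         O        E   (O−E)²/E
A          31       25      1.440
B          62       79      3.658
C          81       71      1.408
D          18       10      6.400
E          69       73      0.219
F          25       28      0.321
The largest term is for D: 6.40.

D, 6.40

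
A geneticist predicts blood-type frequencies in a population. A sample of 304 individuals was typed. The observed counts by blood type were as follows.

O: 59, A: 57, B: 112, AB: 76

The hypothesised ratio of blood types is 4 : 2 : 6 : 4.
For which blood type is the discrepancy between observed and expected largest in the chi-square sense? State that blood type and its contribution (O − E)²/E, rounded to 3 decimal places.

Ratio total = 16. Expected counts: 304×4/16 = 76, 304×2/16 = 38, 304×6/16 = 114, 304×4/16 = 76.
O: (59 − 76)²/76 = 289/76 = 3.8026
A: (57 − 38)²/38 = 361/38 = 9.5000
B: (112 − 114)²/114 = 4/114 = 0.0351
AB: (76 − 76)²/76 = 0/76 = 0.0000
The largest term is for A: 9.500.

A, 9.500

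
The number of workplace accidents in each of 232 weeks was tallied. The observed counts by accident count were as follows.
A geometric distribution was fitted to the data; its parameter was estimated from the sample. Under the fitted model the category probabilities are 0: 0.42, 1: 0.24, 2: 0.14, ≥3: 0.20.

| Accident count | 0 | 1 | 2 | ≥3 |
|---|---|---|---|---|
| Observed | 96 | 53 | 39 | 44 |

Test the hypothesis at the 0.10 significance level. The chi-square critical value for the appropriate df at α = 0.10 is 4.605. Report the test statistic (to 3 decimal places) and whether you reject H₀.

Expected counts E_i = n·p_i: 232×0.42 = 97.44, 232×0.24 = 55.68, 232×0.14 = 32.48, 232×0.20 = 46.4.
cat         O        E   (O−E)²/E
0          96    97.44     0.0213
1          53    55.68     0.1290
2          39    32.48     1.3088
≥3         44     46.4     0.1241
Sum = 1.583
df = 2. Since 1.583 < 4.605, we do not reject H₀.

1.583; do not reject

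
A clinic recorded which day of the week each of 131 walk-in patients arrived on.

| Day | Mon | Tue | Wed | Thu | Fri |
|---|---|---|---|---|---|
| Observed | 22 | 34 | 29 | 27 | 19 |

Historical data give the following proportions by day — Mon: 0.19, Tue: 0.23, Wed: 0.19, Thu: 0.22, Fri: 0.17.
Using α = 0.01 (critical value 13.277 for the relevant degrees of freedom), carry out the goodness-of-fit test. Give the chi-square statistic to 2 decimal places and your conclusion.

2.11; do not reject

Expected counts E_i = n·p_i: 131×0.19 = 24.89, 131×0.23 = 30.13, 131×0.19 = 24.89, 131×0.22 = 28.82, 131×0.17 = 22.27.
cat         O        E   (O−E)²/E
Mon        22    24.89      0.336
Tue        34    30.13      0.497
Wed        29    24.89      0.679
Thu        27    28.82      0.115
Fri        19    22.27      0.480
Sum = 2.11
df = 4. Since 2.11 < 13.277, we do not reject H₀.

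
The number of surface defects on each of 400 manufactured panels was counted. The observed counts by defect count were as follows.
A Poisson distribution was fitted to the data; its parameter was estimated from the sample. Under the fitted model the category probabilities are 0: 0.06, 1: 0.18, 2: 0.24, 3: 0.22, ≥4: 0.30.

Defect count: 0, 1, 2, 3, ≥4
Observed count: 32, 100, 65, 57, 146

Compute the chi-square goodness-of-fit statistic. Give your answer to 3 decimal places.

Expected counts E_i = n·p_i: 400×0.06 = 24, 400×0.18 = 72, 400×0.24 = 96, 400×0.22 = 88, 400×0.30 = 120.
cat         O        E   (O−E)²/E
0          32       24     2.6667
1         100       72    10.8889
2          65       96    10.0104
3          57       88    10.9205
≥4        146      120     5.6333
Sum = 40.120

40.120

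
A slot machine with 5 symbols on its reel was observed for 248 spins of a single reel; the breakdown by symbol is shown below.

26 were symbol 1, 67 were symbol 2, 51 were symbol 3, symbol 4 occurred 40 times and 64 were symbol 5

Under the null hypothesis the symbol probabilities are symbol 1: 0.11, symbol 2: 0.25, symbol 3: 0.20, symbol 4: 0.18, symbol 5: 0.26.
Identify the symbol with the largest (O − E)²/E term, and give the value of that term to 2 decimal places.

symbol 4, 0.48

Expected counts E_i = n·p_i: 248×0.11 = 27.28, 248×0.25 = 62, 248×0.20 = 49.6, 248×0.18 = 44.64, 248×0.26 = 64.48.
symbol 1: (26 − 27.28)²/27.28 = 1.6384/27.28 = 0.060
symbol 2: (67 − 62)²/62 = 25/62 = 0.403
symbol 3: (51 − 49.6)²/49.6 = 1.96/49.6 = 0.040
symbol 4: (40 − 44.64)²/44.64 = 21.5296/44.64 = 0.482
symbol 5: (64 − 64.48)²/64.48 = 0.2304/64.48 = 0.004
The largest term is for symbol 4: 0.48.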